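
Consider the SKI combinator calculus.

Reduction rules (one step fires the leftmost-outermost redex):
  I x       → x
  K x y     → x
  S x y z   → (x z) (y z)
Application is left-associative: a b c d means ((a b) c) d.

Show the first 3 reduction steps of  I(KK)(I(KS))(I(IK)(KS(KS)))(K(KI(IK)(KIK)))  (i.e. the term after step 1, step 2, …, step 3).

Answer: after 3 steps: I(IK)(KS(KS))

Reduction:
  start: I(KK)(I(KS))(I(IK)(KS(KS)))(K(KI(IK)(KIK)))
  [1] KK(I(KS))(I(IK)(KS(KS)))(K(KI(IK)(KIK)))
  [2] K(I(IK)(KS(KS)))(K(KI(IK)(KIK)))
  [3] I(IK)(KS(KS))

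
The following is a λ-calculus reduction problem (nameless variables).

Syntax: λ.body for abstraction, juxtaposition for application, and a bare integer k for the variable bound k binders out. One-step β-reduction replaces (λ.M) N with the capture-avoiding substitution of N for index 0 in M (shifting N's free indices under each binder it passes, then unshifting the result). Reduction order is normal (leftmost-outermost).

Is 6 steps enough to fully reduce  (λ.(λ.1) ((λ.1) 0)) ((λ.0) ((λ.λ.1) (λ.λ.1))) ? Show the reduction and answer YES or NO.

Answer: YES — reaches normal form λ.λ.λ.1 in 4 ≤ 6 steps

Reduction:
  start: (λ.(λ.1) ((λ.1) 0)) ((λ.0) ((λ.λ.1) (λ.λ.1)))
  →1  (λ.(λ.0) ((λ.λ.1) (λ.λ.1))) ((λ.(λ.0) ((λ.λ.1) (λ.λ.1))) ((λ.0) ((λ.λ.1) (λ.λ.1))))
  →2  (λ.0) ((λ.λ.1) (λ.λ.1))
  →3  (λ.λ.1) (λ.λ.1)
  →4  λ.λ.λ.1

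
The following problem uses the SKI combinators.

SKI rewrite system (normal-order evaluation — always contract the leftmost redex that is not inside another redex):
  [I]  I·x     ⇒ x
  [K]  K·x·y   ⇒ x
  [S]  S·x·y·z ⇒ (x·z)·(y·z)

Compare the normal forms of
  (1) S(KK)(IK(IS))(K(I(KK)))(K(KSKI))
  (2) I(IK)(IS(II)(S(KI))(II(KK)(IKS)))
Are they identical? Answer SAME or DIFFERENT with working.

Term A:
  start: S(KK)(IK(IS))(K(I(KK)))(K(KSKI))
  step 1: KK(K(I(KK)))(IK(IS)(K(I(KK))))(K(KSKI))
  step 2: K(IK(IS)(K(I(KK))))(K(KSKI))
  step 3: IK(IS)(K(I(KK)))
  step 4: K(IS)(K(I(KK)))
  step 5: IS
  step 6: S

Term B:
  start: I(IK)(IS(II)(S(KI))(II(KK)(IKS)))
  step 1: IK(IS(II)(S(KI))(II(KK)(IKS)))
  step 2: K(IS(II)(S(KI))(II(KK)(IKS)))
  step 3: K(S(II)(S(KI))(II(KK)(IKS)))
  step 4: K(II(II(KK)(IKS))(S(KI)(II(KK)(IKS))))
  step 5: K(I(II(KK)(IKS))(S(KI)(II(KK)(IKS))))
  step 6: K(II(KK)(IKS)(S(KI)(II(KK)(IKS))))
  step 7: K(I(KK)(IKS)(S(KI)(II(KK)(IKS))))
  step 8: K(KK(IKS)(S(KI)(II(KK)(IKS))))
  step 9: K(K(S(KI)(II(KK)(IKS))))
  step 10: K(K(S(KI)(I(KK)(IKS))))
  step 11: K(K(S(KI)(KK(IKS))))
  step 12: K(K(S(KI)K))

Answer: DIFFERENT — A ⇓ S, B ⇓ K(K(S(KI)K))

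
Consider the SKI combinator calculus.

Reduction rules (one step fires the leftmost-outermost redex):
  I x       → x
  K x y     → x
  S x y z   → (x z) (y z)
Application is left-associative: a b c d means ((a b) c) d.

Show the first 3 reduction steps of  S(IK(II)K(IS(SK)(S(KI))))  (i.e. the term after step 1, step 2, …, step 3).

  start: S(IK(II)K(IS(SK)(S(KI))))
  [1] S(K(II)K(IS(SK)(S(KI))))
  [2] S(II(IS(SK)(S(KI))))
  [3] S(I(IS(SK)(S(KI))))

Answer: after 3 steps: S(I(IS(SK)(S(KI))))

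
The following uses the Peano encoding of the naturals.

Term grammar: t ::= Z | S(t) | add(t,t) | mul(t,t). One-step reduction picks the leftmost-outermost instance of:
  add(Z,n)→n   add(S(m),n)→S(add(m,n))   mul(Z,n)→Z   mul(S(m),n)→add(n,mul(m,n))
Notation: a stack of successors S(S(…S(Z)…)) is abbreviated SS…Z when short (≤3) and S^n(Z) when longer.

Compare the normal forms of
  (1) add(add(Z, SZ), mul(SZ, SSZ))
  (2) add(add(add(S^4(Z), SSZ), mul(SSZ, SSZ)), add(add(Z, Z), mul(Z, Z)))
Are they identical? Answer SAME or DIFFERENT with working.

Term A:
  start: add(add(Z, SZ), mul(SZ, SSZ))
  [1] add(SZ, mul(SZ, SSZ))
  [2] S(add(Z, mul(SZ, SSZ)))
  [3] S(mul(SZ, SSZ))
  [4] S(add(SSZ, mul(Z, SSZ)))
  [5] S(S(add(SZ, mul(Z, SSZ))))
  [6] S(S(S(add(Z, mul(Z, SSZ)))))
  [7] S(S(S(mul(Z, SSZ))))
  [8] SSSZ

Term B:
  start: add(add(add(S^4(Z), SSZ), mul(SSZ, SSZ)), add(add(Z, Z), mul(Z, Z)))
  [1] add(add(S(add(SSSZ, SSZ)), mul(SSZ, SSZ)), add(add(Z, Z), mul(Z, Z)))
  [2] add(S(add(add(SSSZ, SSZ), mul(SSZ, SSZ))), add(add(Z, Z), mul(Z, Z)))
  [3] S(add(add(add(SSSZ, SSZ), mul(SSZ, SSZ)), add(add(Z, Z), mul(Z, Z))))
  [4] S(add(add(S(add(SSZ, SSZ)), mul(SSZ, SSZ)), add(add(Z, Z), mul(Z, Z))))
  [5] S(add(S(add(add(SSZ, SSZ), mul(SSZ, SSZ))), add(add(Z, Z), mul(Z, Z))))
  [6] S(S(add(add(add(SSZ, SSZ), mul(SSZ, SSZ)), add(add(Z, Z), mul(Z, Z)))))
  [7] S(S(add(add(S(add(SZ, SSZ)), mul(SSZ, SSZ)), add(add(Z, Z), mul(Z, Z)))))
  [8] S(S(add(S(add(add(SZ, SSZ), mul(SSZ, SSZ))), add(add(Z, Z), mul(Z, Z)))))
  [9] S(S(S(add(add(add(SZ, SSZ), mul(SSZ, SSZ)), add(add(Z, Z), mul(Z, Z))))))
  [10] S(S(S(add(add(S(add(Z, SSZ)), mul(SSZ, SSZ)), add(add(Z, Z), mul(Z, Z))))))
  [11] S(S(S(add(S(add(add(Z, SSZ), mul(SSZ, SSZ))), add(add(Z, Z), mul(Z, Z))))))
  [12] S(S(S(S(add(add(add(Z, SSZ), mul(SSZ, SSZ)), add(add(Z, Z), mul(Z, Z)))))))
  [13] S(S(S(S(add(add(SSZ, mul(SSZ, SSZ)), add(add(Z, Z), mul(Z, Z)))))))
  [14] S(S(S(S(add(S(add(SZ, mul(SSZ, SSZ))), add(add(Z, Z), mul(Z, Z)))))))
  [15] S(S(S(S(S(add(add(SZ, mul(SSZ, SSZ)), add(add(Z, Z), mul(Z, Z))))))))
  [16] S(S(S(S(S(add(S(add(Z, mul(SSZ, SSZ))), add(add(Z, Z), mul(Z, Z))))))))
  [17] S(S(S(S(S(S(add(add(Z, mul(SSZ, SSZ)), add(add(Z, Z), mul(Z, Z)))))))))
  [18] S(S(S(S(S(S(add(mul(SSZ, SSZ), add(add(Z, Z), mul(Z, Z)))))))))
  [19] S(S(S(S(S(S(add(add(SSZ, mul(SZ, SSZ)), add(add(Z, Z), mul(Z, Z)))))))))
  [20] S(S(S(S(S(S(add(S(add(SZ, mul(SZ, SSZ))), add(add(Z, Z), mul(Z, Z)))))))))
  [21] S(S(S(S(S(S(S(add(add(SZ, mul(SZ, SSZ)), add(add(Z, Z), mul(Z, Z))))))))))
  [22] S(S(S(S(S(S(S(add(S(add(Z, mul(SZ, SSZ))), add(add(Z, Z), mul(Z, Z))))))))))
  [23] S(S(S(S(S(S(S(S(add(add(Z, mul(SZ, SSZ)), add(add(Z, Z), mul(Z, Z)))))))))))
  [24] S(S(S(S(S(S(S(S(add(mul(SZ, SSZ), add(add(Z, Z), mul(Z, Z)))))))))))
  [25] S(S(S(S(S(S(S(S(add(add(SSZ, mul(Z, SSZ)), add(add(Z, Z), mul(Z, Z)))))))))))
  [26] S(S(S(S(S(S(S(S(add(S(add(SZ, mul(Z, SSZ))), add(add(Z, Z), mul(Z, Z)))))))))))
  [27] S(S(S(S(S(S(S(S(S(add(add(SZ, mul(Z, SSZ)), add(add(Z, Z), mul(Z, Z))))))))))))
  [28] S(S(S(S(S(S(S(S(S(add(S(add(Z, mul(Z, SSZ))), add(add(Z, Z), mul(Z, Z))))))))))))
  [29] S(S(S(S(S(S(S(S(S(S(add(add(Z, mul(Z, SSZ)), add(add(Z, Z), mul(Z, Z)))))))))))))
  [30] S(S(S(S(S(S(S(S(S(S(add(mul(Z, SSZ), add(add(Z, Z), mul(Z, Z)))))))))))))
  [31] S(S(S(S(S(S(S(S(S(S(add(Z, add(add(Z, Z), mul(Z, Z)))))))))))))
  [32] S(S(S(S(S(S(S(S(S(S(add(add(Z, Z), mul(Z, Z))))))))))))
  [33] S(S(S(S(S(S(S(S(S(S(add(Z, mul(Z, Z))))))))))))
  [34] S(S(S(S(S(S(S(S(S(S(mul(Z, Z)))))))))))
  [35] S^10(Z)

Answer: DIFFERENT — A ⇓ SSSZ, B ⇓ S^10(Z)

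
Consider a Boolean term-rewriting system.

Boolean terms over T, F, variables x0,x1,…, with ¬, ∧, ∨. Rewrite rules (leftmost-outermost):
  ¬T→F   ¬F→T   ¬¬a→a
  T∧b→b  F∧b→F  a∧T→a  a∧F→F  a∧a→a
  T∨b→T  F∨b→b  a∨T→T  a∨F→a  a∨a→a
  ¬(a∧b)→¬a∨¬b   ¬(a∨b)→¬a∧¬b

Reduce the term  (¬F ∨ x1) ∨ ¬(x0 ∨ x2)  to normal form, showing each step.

Answer: normal form = T  (in 3 steps)

Derivation:
  start: (¬F ∨ x1) ∨ ¬(x0 ∨ x2)
  step 1: (T ∨ x1) ∨ ¬(x0 ∨ x2)
  step 2: T ∨ ¬(x0 ∨ x2)
  step 3: T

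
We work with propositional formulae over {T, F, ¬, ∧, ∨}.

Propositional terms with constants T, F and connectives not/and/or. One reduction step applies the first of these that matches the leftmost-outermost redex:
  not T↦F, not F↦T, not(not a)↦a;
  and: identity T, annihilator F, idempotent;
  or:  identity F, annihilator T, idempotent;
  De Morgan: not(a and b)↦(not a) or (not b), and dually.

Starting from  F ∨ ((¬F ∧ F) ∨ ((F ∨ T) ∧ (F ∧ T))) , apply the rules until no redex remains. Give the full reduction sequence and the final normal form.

  start: F ∨ ((¬F ∧ F) ∨ ((F ∨ T) ∧ (F ∧ T)))
  [1] (¬F ∧ F) ∨ ((F ∨ T) ∧ (F ∧ T))
  [2] F ∨ ((F ∨ T) ∧ (F ∧ T))
  [3] (F ∨ T) ∧ (F ∧ T)
  [4] T ∧ (F ∧ T)
  [5] F ∧ T
  [6] F

Answer: normal form = F  (in 6 steps)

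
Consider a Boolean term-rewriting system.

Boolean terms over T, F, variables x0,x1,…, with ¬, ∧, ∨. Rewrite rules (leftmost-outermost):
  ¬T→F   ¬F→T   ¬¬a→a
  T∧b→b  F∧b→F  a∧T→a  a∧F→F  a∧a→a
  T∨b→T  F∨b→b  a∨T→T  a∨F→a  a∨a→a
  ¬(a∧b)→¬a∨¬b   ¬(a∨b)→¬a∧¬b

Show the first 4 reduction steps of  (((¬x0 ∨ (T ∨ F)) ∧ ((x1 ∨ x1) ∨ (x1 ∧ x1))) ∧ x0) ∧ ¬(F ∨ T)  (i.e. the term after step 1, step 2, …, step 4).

Answer: after 4 steps: ((x1 ∨ (x1 ∧ x1)) ∧ x0) ∧ ¬(F ∨ T)

Reduction:
  start: (((¬x0 ∨ (T ∨ F)) ∧ ((x1 ∨ x1) ∨ (x1 ∧ x1))) ∧ x0) ∧ ¬(F ∨ T)
  [1] (((¬x0 ∨ T) ∧ ((x1 ∨ x1) ∨ (x1 ∧ x1))) ∧ x0) ∧ ¬(F ∨ T)
  [2] ((T ∧ ((x1 ∨ x1) ∨ (x1 ∧ x1))) ∧ x0) ∧ ¬(F ∨ T)
  [3] (((x1 ∨ x1) ∨ (x1 ∧ x1)) ∧ x0) ∧ ¬(F ∨ T)
  [4] ((x1 ∨ (x1 ∧ x1)) ∧ x0) ∧ ¬(F ∨ T)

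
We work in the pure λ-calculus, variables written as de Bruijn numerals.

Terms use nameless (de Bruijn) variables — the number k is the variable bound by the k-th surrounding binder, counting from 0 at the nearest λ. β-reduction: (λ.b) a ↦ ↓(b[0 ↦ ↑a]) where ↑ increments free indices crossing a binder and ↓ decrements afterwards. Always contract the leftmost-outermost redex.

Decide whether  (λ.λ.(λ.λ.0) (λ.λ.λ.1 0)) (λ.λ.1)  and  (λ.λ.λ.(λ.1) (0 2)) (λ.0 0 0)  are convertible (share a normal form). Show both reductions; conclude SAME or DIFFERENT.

Answer: SAME — A ⇓ λ.λ.0, B ⇓ λ.λ.0

Reduction:
Term A:
  start: (λ.λ.(λ.λ.0) (λ.λ.λ.1 0)) (λ.λ.1)
  [1] λ.(λ.λ.0) (λ.λ.λ.1 0)
  [2] λ.λ.0

Term B:
  start: (λ.λ.λ.(λ.1) (0 2)) (λ.0 0 0)
  [1] λ.λ.(λ.1) (0 (λ.0 0 0))
  [2] λ.λ.0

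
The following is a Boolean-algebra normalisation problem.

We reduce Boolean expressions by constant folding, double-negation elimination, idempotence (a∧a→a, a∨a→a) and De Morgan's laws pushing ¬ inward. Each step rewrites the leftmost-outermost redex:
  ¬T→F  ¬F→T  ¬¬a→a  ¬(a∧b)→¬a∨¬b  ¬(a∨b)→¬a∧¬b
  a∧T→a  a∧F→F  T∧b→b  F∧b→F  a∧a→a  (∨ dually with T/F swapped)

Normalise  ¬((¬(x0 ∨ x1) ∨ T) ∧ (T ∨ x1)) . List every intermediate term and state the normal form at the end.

  start: ¬((¬(x0 ∨ x1) ∨ T) ∧ (T ∨ x1))
  step 1: ¬(¬(x0 ∨ x1) ∨ T) ∨ ¬(T ∨ x1)
  step 2: (¬¬(x0 ∨ x1) ∧ ¬T) ∨ ¬(T ∨ x1)
  step 3: ((x0 ∨ x1) ∧ ¬T) ∨ ¬(T ∨ x1)
  step 4: ((x0 ∨ x1) ∧ F) ∨ ¬(T ∨ x1)
  step 5: F ∨ ¬(T ∨ x1)
  step 6: ¬(T ∨ x1)
  step 7: ¬T ∧ ¬x1
  step 8: F ∧ ¬x1
  step 9: F

Answer: normal form = F  (in 9 steps)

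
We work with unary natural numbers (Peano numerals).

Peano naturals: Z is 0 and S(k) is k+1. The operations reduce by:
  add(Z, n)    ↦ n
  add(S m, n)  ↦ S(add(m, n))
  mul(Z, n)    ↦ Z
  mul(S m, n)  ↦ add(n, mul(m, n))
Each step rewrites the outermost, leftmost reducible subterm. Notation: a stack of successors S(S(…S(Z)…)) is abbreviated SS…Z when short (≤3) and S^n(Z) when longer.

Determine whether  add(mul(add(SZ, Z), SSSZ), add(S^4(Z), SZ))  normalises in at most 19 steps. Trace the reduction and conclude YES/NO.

Answer: YES — reaches normal form S^8(Z) in 17 ≤ 19 steps

Derivation:
  start: add(mul(add(SZ, Z), SSSZ), add(S^4(Z), SZ))
  [1] add(mul(S(add(Z, Z)), SSSZ), add(S^4(Z), SZ))
  [2] add(add(SSSZ, mul(add(Z, Z), SSSZ)), add(S^4(Z), SZ))
  [3] add(S(add(SSZ, mul(add(Z, Z), SSSZ))), add(S^4(Z), SZ))
  [4] S(add(add(SSZ, mul(add(Z, Z), SSSZ)), add(S^4(Z), SZ)))
  [5] S(add(S(add(SZ, mul(add(Z, Z), SSSZ))), add(S^4(Z), SZ)))
  [6] S(S(add(add(SZ, mul(add(Z, Z), SSSZ)), add(S^4(Z), SZ))))
  [7] S(S(add(S(add(Z, mul(add(Z, Z), SSSZ))), add(S^4(Z), SZ))))
  [8] S(S(S(add(add(Z, mul(add(Z, Z), SSSZ)), add(S^4(Z), SZ)))))
  [9] S(S(S(add(mul(add(Z, Z), SSSZ), add(S^4(Z), SZ)))))
  [10] S(S(S(add(mul(Z, SSSZ), add(S^4(Z), SZ)))))
  [11] S(S(S(add(Z, add(S^4(Z), SZ)))))
  [12] S(S(S(add(S^4(Z), SZ))))
  [13] S(S(S(S(add(SSSZ, SZ)))))
  [14] S(S(S(S(S(add(SSZ, SZ))))))
  [15] S(S(S(S(S(S(add(SZ, SZ)))))))
  [16] S(S(S(S(S(S(S(add(Z, SZ))))))))
  [17] S^8(Z)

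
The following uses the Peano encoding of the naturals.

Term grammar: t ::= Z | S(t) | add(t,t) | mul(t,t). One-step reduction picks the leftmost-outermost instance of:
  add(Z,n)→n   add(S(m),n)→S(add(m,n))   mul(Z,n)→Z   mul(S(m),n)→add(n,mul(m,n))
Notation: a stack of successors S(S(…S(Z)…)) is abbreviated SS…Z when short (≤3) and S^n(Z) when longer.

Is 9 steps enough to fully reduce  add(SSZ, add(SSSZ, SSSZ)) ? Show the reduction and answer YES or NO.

  start: add(SSZ, add(SSSZ, SSSZ))
  step 1: S(add(SZ, add(SSSZ, SSSZ)))
  step 2: S(S(add(Z, add(SSSZ, SSSZ))))
  step 3: S(S(add(SSSZ, SSSZ)))
  step 4: S(S(S(add(SSZ, SSSZ))))
  step 5: S(S(S(S(add(SZ, SSSZ)))))
  step 6: S(S(S(S(S(add(Z, SSSZ))))))
  step 7: S^8(Z)

Answer: YES — reaches normal form S^8(Z) in 7 ≤ 9 steps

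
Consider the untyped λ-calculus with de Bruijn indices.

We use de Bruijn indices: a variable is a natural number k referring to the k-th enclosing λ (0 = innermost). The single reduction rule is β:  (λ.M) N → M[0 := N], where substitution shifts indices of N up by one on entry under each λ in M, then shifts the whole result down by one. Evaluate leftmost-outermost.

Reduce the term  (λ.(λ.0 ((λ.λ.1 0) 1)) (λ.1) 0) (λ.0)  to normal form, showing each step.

  start: (λ.(λ.0 ((λ.λ.1 0) 1)) (λ.1) 0) (λ.0)
  step 1: (λ.0 ((λ.λ.1 0) (λ.0))) (λ.λ.0) (λ.0)
  step 2: (λ.λ.0) ((λ.λ.1 0) (λ.0)) (λ.0)
  step 3: (λ.0) (λ.0)
  step 4: λ.0

Answer: normal form = λ.0  (in 4 steps)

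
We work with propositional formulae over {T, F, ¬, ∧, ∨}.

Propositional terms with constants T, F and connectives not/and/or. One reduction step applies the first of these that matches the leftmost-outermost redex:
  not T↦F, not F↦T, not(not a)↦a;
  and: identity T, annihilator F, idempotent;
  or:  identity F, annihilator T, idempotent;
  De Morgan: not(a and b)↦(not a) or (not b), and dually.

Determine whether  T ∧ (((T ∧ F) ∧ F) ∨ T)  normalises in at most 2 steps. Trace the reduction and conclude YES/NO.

  start: T ∧ (((T ∧ F) ∧ F) ∨ T)
  →1  ((T ∧ F) ∧ F) ∨ T
  →2  T

Answer: YES — reaches normal form T in 2 ≤ 2 steps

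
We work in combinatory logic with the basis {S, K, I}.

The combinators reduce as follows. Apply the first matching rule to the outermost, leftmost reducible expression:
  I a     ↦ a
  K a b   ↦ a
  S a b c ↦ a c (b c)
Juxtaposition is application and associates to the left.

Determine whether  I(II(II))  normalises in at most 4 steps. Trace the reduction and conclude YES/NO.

  start: I(II(II))
  →1  II(II)
  →2  I(II)
  →3  II
  →4  I

Answer: YES — reaches normal form I in 4 ≤ 4 steps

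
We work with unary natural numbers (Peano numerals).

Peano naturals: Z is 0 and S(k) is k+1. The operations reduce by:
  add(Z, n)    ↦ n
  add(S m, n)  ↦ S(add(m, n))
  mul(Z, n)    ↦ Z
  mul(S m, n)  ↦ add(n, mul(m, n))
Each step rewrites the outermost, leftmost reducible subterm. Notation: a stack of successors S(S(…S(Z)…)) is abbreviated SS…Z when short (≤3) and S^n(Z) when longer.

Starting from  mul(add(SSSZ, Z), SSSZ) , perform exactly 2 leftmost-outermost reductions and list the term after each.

  start: mul(add(SSSZ, Z), SSSZ)
  [1] mul(S(add(SSZ, Z)), SSSZ)
  [2] add(SSSZ, mul(add(SSZ, Z), SSSZ))

Answer: after 2 steps: add(SSSZ, mul(add(SSZ, Z), SSSZ))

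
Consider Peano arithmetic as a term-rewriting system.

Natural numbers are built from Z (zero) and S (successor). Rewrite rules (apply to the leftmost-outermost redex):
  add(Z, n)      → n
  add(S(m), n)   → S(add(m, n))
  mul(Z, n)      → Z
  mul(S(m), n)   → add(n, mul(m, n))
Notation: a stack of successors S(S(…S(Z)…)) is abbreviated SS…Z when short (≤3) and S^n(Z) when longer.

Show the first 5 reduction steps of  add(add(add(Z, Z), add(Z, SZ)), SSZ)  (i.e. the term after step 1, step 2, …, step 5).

  start: add(add(add(Z, Z), add(Z, SZ)), SSZ)
  step 1: add(add(Z, add(Z, SZ)), SSZ)
  step 2: add(add(Z, SZ), SSZ)
  step 3: add(SZ, SSZ)
  step 4: S(add(Z, SSZ))
  step 5: SSSZ

Answer: after 5 steps: SSSZ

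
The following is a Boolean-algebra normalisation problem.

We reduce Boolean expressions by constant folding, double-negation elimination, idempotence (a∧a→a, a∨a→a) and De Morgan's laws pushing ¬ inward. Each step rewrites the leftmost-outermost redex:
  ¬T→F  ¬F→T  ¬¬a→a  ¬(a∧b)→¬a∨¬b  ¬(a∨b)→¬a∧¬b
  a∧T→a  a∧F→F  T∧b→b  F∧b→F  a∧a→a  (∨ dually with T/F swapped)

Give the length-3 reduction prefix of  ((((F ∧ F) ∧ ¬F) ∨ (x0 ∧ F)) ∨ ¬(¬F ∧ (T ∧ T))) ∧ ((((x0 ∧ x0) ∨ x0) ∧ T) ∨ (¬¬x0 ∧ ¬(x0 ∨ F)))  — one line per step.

Answer: after 3 steps: ((x0 ∧ F) ∨ ¬(¬F ∧ (T ∧ T))) ∧ ((((x0 ∧ x0) ∨ x0) ∧ T) ∨ (¬¬x0 ∧ ¬(x0 ∨ F)))

Working:
  start: ((((F ∧ F) ∧ ¬F) ∨ (x0 ∧ F)) ∨ ¬(¬F ∧ (T ∧ T))) ∧ ((((x0 ∧ x0) ∨ x0) ∧ T) ∨ (¬¬x0 ∧ ¬(x0 ∨ F)))
  →1  (((F ∧ ¬F) ∨ (x0 ∧ F)) ∨ ¬(¬F ∧ (T ∧ T))) ∧ ((((x0 ∧ x0) ∨ x0) ∧ T) ∨ (¬¬x0 ∧ ¬(x0 ∨ F)))
  →2  ((F ∨ (x0 ∧ F)) ∨ ¬(¬F ∧ (T ∧ T))) ∧ ((((x0 ∧ x0) ∨ x0) ∧ T) ∨ (¬¬x0 ∧ ¬(x0 ∨ F)))
  →3  ((x0 ∧ F) ∨ ¬(¬F ∧ (T ∧ T))) ∧ ((((x0 ∧ x0) ∨ x0) ∧ T) ∨ (¬¬x0 ∧ ¬(x0 ∨ F)))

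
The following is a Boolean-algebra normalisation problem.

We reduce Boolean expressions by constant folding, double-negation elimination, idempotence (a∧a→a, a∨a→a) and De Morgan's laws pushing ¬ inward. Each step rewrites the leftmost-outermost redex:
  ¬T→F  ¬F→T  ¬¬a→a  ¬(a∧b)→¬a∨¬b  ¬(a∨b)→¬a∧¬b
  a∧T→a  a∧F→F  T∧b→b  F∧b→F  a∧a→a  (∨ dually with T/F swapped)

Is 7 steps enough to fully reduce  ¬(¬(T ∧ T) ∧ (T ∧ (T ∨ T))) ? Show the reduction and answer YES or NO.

Answer: YES — reaches normal form T in 4 ≤ 7 steps

Derivation:
  start: ¬(¬(T ∧ T) ∧ (T ∧ (T ∨ T)))
  →1  ¬¬(T ∧ T) ∨ ¬(T ∧ (T ∨ T))
  →2  (T ∧ T) ∨ ¬(T ∧ (T ∨ T))
  →3  T ∨ ¬(T ∧ (T ∨ T))
  →4  T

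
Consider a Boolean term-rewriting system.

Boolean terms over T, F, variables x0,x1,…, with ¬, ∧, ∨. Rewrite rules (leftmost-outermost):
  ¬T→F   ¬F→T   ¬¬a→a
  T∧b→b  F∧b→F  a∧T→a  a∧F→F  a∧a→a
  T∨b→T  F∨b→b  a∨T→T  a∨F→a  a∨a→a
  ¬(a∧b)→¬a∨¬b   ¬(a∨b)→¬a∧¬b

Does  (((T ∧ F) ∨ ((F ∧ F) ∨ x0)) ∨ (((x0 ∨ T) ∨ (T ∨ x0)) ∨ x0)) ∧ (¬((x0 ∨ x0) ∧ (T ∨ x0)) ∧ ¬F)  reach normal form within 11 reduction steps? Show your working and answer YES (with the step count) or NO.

  start: (((T ∧ F) ∨ ((F ∧ F) ∨ x0)) ∨ (((x0 ∨ T) ∨ (T ∨ x0)) ∨ x0)) ∧ (¬((x0 ∨ x0) ∧ (T ∨ x0)) ∧ ¬F)
  →1  ((F ∨ ((F ∧ F) ∨ x0)) ∨ (((x0 ∨ T) ∨ (T ∨ x0)) ∨ x0)) ∧ (¬((x0 ∨ x0) ∧ (T ∨ x0)) ∧ ¬F)
  →2  (((F ∧ F) ∨ x0) ∨ (((x0 ∨ T) ∨ (T ∨ x0)) ∨ x0)) ∧ (¬((x0 ∨ x0) ∧ (T ∨ x0)) ∧ ¬F)
  →3  ((F ∨ x0) ∨ (((x0 ∨ T) ∨ (T ∨ x0)) ∨ x0)) ∧ (¬((x0 ∨ x0) ∧ (T ∨ x0)) ∧ ¬F)
  →4  (x0 ∨ (((x0 ∨ T) ∨ (T ∨ x0)) ∨ x0)) ∧ (¬((x0 ∨ x0) ∧ (T ∨ x0)) ∧ ¬F)
  →5  (x0 ∨ ((T ∨ (T ∨ x0)) ∨ x0)) ∧ (¬((x0 ∨ x0) ∧ (T ∨ x0)) ∧ ¬F)
  →6  (x0 ∨ (T ∨ x0)) ∧ (¬((x0 ∨ x0) ∧ (T ∨ x0)) ∧ ¬F)
  →7  (x0 ∨ T) ∧ (¬((x0 ∨ x0) ∧ (T ∨ x0)) ∧ ¬F)
  →8  T ∧ (¬((x0 ∨ x0) ∧ (T ∨ x0)) ∧ ¬F)
  →9  ¬((x0 ∨ x0) ∧ (T ∨ x0)) ∧ ¬F
  →10  (¬(x0 ∨ x0) ∨ ¬(T ∨ x0)) ∧ ¬F
  →11  ((¬x0 ∧ ¬x0) ∨ ¬(T ∨ x0)) ∧ ¬F

Answer: NO — after 11 steps the term is ((¬x0 ∧ ¬x0) ∨ ¬(T ∨ x0)) ∧ ¬F, not yet normal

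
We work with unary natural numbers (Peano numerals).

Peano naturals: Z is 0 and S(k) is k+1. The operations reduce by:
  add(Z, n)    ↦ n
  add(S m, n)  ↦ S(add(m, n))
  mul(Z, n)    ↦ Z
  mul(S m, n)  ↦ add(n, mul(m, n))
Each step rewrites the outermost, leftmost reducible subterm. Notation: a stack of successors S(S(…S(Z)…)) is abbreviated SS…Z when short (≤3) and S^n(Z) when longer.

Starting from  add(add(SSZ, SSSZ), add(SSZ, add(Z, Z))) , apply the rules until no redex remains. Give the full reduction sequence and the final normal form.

Answer: normal form = S^7(Z)  (in 13 steps)

Working:
  start: add(add(SSZ, SSSZ), add(SSZ, add(Z, Z)))
  →1  add(S(add(SZ, SSSZ)), add(SSZ, add(Z, Z)))
  →2  S(add(add(SZ, SSSZ), add(SSZ, add(Z, Z))))
  →3  S(add(S(add(Z, SSSZ)), add(SSZ, add(Z, Z))))
  →4  S(S(add(add(Z, SSSZ), add(SSZ, add(Z, Z)))))
  →5  S(S(add(SSSZ, add(SSZ, add(Z, Z)))))
  →6  S(S(S(add(SSZ, add(SSZ, add(Z, Z))))))
  →7  S(S(S(S(add(SZ, add(SSZ, add(Z, Z)))))))
  →8  S(S(S(S(S(add(Z, add(SSZ, add(Z, Z))))))))
  →9  S(S(S(S(S(add(SSZ, add(Z, Z)))))))
  →10  S(S(S(S(S(S(add(SZ, add(Z, Z))))))))
  →11  S(S(S(S(S(S(S(add(Z, add(Z, Z)))))))))
  →12  S(S(S(S(S(S(S(add(Z, Z))))))))
  →13  S^7(Z)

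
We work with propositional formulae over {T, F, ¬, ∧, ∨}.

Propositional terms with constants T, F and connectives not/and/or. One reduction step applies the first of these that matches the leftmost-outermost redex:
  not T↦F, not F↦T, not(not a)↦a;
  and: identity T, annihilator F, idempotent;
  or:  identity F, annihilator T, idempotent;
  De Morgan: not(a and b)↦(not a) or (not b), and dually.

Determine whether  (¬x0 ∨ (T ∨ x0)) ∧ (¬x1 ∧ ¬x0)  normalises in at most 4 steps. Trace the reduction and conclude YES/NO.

Answer: YES — reaches normal form ¬x1 ∧ ¬x0 in 3 ≤ 4 steps

Reduction:
  start: (¬x0 ∨ (T ∨ x0)) ∧ (¬x1 ∧ ¬x0)
  [1] (¬x0 ∨ T) ∧ (¬x1 ∧ ¬x0)
  [2] T ∧ (¬x1 ∧ ¬x0)
  [3] ¬x1 ∧ ¬x0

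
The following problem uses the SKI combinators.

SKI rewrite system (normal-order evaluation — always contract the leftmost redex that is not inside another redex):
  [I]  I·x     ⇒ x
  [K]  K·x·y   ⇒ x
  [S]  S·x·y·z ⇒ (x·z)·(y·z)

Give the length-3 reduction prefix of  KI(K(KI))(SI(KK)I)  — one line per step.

  start: KI(K(KI))(SI(KK)I)
  step 1: I(SI(KK)I)
  step 2: SI(KK)I
  step 3: II(KKI)

Answer: after 3 steps: II(KKI)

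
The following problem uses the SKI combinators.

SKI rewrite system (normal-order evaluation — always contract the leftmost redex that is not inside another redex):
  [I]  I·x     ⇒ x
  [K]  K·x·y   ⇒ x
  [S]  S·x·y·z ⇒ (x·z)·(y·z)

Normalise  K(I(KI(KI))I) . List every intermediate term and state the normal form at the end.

  start: K(I(KI(KI))I)
  step 1: K(KI(KI)I)
  step 2: K(II)
  step 3: KI

Answer: normal form = KI  (in 3 steps)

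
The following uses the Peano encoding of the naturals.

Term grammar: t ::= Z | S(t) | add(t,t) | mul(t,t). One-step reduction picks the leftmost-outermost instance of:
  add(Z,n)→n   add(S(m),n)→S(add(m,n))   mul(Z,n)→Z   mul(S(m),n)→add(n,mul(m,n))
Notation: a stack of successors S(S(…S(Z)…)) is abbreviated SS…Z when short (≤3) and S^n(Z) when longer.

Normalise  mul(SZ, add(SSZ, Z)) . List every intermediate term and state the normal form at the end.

Answer: normal form = SSZ  (in 8 steps)

Derivation:
  start: mul(SZ, add(SSZ, Z))
  step 1: add(add(SSZ, Z), mul(Z, add(SSZ, Z)))
  step 2: add(S(add(SZ, Z)), mul(Z, add(SSZ, Z)))
  step 3: S(add(add(SZ, Z), mul(Z, add(SSZ, Z))))
  step 4: S(add(S(add(Z, Z)), mul(Z, add(SSZ, Z))))
  step 5: S(S(add(add(Z, Z), mul(Z, add(SSZ, Z)))))
  step 6: S(S(add(Z, mul(Z, add(SSZ, Z)))))
  step 7: S(S(mul(Z, add(SSZ, Z))))
  step 8: SSZ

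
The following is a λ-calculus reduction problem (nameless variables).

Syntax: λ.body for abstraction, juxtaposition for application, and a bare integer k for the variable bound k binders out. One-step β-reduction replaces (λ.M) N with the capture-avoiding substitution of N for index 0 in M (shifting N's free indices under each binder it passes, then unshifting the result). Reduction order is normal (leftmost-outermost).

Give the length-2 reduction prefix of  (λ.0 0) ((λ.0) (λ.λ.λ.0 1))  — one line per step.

  start: (λ.0 0) ((λ.0) (λ.λ.λ.0 1))
  [1] (λ.0) (λ.λ.λ.0 1) ((λ.0) (λ.λ.λ.0 1))
  [2] (λ.λ.λ.0 1) ((λ.0) (λ.λ.λ.0 1))

Answer: after 2 steps: (λ.λ.λ.0 1) ((λ.0) (λ.λ.λ.0 1))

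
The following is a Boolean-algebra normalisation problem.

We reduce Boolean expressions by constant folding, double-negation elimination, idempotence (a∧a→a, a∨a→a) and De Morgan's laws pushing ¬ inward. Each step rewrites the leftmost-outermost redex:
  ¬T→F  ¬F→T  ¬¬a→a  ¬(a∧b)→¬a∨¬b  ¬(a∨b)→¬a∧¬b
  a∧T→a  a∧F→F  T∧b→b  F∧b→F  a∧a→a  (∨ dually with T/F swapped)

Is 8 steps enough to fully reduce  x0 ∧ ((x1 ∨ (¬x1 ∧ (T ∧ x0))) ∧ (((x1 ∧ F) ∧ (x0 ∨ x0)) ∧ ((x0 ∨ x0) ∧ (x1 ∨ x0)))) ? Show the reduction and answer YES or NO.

  start: x0 ∧ ((x1 ∨ (¬x1 ∧ (T ∧ x0))) ∧ (((x1 ∧ F) ∧ (x0 ∨ x0)) ∧ ((x0 ∨ x0) ∧ (x1 ∨ x0))))
  step 1: x0 ∧ ((x1 ∨ (¬x1 ∧ x0)) ∧ (((x1 ∧ F) ∧ (x0 ∨ x0)) ∧ ((x0 ∨ x0) ∧ (x1 ∨ x0))))
  step 2: x0 ∧ ((x1 ∨ (¬x1 ∧ x0)) ∧ ((F ∧ (x0 ∨ x0)) ∧ ((x0 ∨ x0) ∧ (x1 ∨ x0))))
  step 3: x0 ∧ ((x1 ∨ (¬x1 ∧ x0)) ∧ (F ∧ ((x0 ∨ x0) ∧ (x1 ∨ x0))))
  step 4: x0 ∧ ((x1 ∨ (¬x1 ∧ x0)) ∧ F)
  step 5: x0 ∧ F
  step 6: F

Answer: YES — reaches normal form F in 6 ≤ 8 steps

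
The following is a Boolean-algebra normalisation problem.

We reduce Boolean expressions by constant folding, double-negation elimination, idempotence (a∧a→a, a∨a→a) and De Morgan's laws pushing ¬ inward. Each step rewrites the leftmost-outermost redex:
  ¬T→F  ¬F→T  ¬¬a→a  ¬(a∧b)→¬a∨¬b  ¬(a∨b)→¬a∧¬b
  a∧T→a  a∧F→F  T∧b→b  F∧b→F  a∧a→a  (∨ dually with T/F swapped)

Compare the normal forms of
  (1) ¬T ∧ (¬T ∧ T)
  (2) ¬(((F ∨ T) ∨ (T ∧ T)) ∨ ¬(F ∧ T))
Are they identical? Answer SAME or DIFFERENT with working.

Answer: SAME — A ⇓ F, B ⇓ F

Working:
Term A:
  start: ¬T ∧ (¬T ∧ T)
  step 1: F ∧ (¬T ∧ T)
  step 2: F

Term B:
  start: ¬(((F ∨ T) ∨ (T ∧ T)) ∨ ¬(F ∧ T))
  step 1: ¬((F ∨ T) ∨ (T ∧ T)) ∧ ¬¬(F ∧ T)
  step 2: (¬(F ∨ T) ∧ ¬(T ∧ T)) ∧ ¬¬(F ∧ T)
  step 3: ((¬F ∧ ¬T) ∧ ¬(T ∧ T)) ∧ ¬¬(F ∧ T)
  step 4: ((T ∧ ¬T) ∧ ¬(T ∧ T)) ∧ ¬¬(F ∧ T)
  step 5: (¬T ∧ ¬(T ∧ T)) ∧ ¬¬(F ∧ T)
  step 6: (F ∧ ¬(T ∧ T)) ∧ ¬¬(F ∧ T)
  step 7: F ∧ ¬¬(F ∧ T)
  step 8: F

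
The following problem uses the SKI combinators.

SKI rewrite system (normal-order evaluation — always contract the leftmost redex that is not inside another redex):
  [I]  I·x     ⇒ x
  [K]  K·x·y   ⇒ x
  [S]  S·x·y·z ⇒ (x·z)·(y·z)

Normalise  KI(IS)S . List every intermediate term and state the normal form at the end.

  start: KI(IS)S
  step 1: IS
  step 2: S

Answer: normal form = S  (in 2 steps)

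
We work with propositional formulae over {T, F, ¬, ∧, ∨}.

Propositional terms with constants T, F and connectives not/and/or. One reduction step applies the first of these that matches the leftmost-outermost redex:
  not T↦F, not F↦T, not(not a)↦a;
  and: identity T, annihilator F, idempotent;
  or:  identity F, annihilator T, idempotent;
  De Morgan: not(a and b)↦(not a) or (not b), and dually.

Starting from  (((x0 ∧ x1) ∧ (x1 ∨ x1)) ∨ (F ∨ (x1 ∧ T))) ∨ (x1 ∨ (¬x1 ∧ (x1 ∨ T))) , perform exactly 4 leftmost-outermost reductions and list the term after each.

  start: (((x0 ∧ x1) ∧ (x1 ∨ x1)) ∨ (F ∨ (x1 ∧ T))) ∨ (x1 ∨ (¬x1 ∧ (x1 ∨ T)))
  step 1: (((x0 ∧ x1) ∧ x1) ∨ (F ∨ (x1 ∧ T))) ∨ (x1 ∨ (¬x1 ∧ (x1 ∨ T)))
  step 2: (((x0 ∧ x1) ∧ x1) ∨ (x1 ∧ T)) ∨ (x1 ∨ (¬x1 ∧ (x1 ∨ T)))
  step 3: (((x0 ∧ x1) ∧ x1) ∨ x1) ∨ (x1 ∨ (¬x1 ∧ (x1 ∨ T)))
  step 4: (((x0 ∧ x1) ∧ x1) ∨ x1) ∨ (x1 ∨ (¬x1 ∧ T))

Answer: after 4 steps: (((x0 ∧ x1) ∧ x1) ∨ x1) ∨ (x1 ∨ (¬x1 ∧ T))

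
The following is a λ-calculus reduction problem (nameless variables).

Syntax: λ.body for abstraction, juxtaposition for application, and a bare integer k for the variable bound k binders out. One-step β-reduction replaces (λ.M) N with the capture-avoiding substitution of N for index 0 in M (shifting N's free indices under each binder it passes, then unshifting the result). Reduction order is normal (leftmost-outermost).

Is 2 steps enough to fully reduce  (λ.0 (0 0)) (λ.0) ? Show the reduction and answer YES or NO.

Answer: NO — after 2 steps the term is (λ.0) (λ.0), not yet normal

Reduction:
  start: (λ.0 (0 0)) (λ.0)
  →1  (λ.0) ((λ.0) (λ.0))
  →2  (λ.0) (λ.0)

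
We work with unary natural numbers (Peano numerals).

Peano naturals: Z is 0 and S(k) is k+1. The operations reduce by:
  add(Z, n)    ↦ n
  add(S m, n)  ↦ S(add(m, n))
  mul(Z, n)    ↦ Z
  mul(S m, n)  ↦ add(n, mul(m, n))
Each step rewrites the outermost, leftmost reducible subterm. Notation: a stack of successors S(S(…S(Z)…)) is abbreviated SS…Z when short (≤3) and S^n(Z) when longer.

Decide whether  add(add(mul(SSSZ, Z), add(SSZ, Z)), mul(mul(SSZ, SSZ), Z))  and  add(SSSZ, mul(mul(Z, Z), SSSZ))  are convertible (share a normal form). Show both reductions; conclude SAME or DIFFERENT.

Answer: DIFFERENT — A ⇓ SSZ, B ⇓ SSSZ

Derivation:
Term A:
  start: add(add(mul(SSSZ, Z), add(SSZ, Z)), mul(mul(SSZ, SSZ), Z))
  step 1: add(add(add(Z, mul(SSZ, Z)), add(SSZ, Z)), mul(mul(SSZ, SSZ), Z))
  step 2: add(add(mul(SSZ, Z), add(SSZ, Z)), mul(mul(SSZ, SSZ), Z))
  step 3: add(add(add(Z, mul(SZ, Z)), add(SSZ, Z)), mul(mul(SSZ, SSZ), Z))
  step 4: add(add(mul(SZ, Z), add(SSZ, Z)), mul(mul(SSZ, SSZ), Z))
  step 5: add(add(add(Z, mul(Z, Z)), add(SSZ, Z)), mul(mul(SSZ, SSZ), Z))
  step 6: add(add(mul(Z, Z), add(SSZ, Z)), mul(mul(SSZ, SSZ), Z))
  step 7: add(add(Z, add(SSZ, Z)), mul(mul(SSZ, SSZ), Z))
  step 8: add(add(SSZ, Z), mul(mul(SSZ, SSZ), Z))
  step 9: add(S(add(SZ, Z)), mul(mul(SSZ, SSZ), Z))
  step 10: S(add(add(SZ, Z), mul(mul(SSZ, SSZ), Z)))
  step 11: S(add(S(add(Z, Z)), mul(mul(SSZ, SSZ), Z)))
  step 12: S(S(add(add(Z, Z), mul(mul(SSZ, SSZ), Z))))
  step 13: S(S(add(Z, mul(mul(SSZ, SSZ), Z))))
  step 14: S(S(mul(mul(SSZ, SSZ), Z)))
  step 15: S(S(mul(add(SSZ, mul(SZ, SSZ)), Z)))
  step 16: S(S(mul(S(add(SZ, mul(SZ, SSZ))), Z)))
  step 17: S(S(add(Z, mul(add(SZ, mul(SZ, SSZ)), Z))))
  step 18: S(S(mul(add(SZ, mul(SZ, SSZ)), Z)))
  step 19: S(S(mul(S(add(Z, mul(SZ, SSZ))), Z)))
  step 20: S(S(add(Z, mul(add(Z, mul(SZ, SSZ)), Z))))
  step 21: S(S(mul(add(Z, mul(SZ, SSZ)), Z)))
  step 22: S(S(mul(mul(SZ, SSZ), Z)))
  step 23: S(S(mul(add(SSZ, mul(Z, SSZ)), Z)))
  step 24: S(S(mul(S(add(SZ, mul(Z, SSZ))), Z)))
  step 25: S(S(add(Z, mul(add(SZ, mul(Z, SSZ)), Z))))
  step 26: S(S(mul(add(SZ, mul(Z, SSZ)), Z)))
  step 27: S(S(mul(S(add(Z, mul(Z, SSZ))), Z)))
  step 28: S(S(add(Z, mul(add(Z, mul(Z, SSZ)), Z))))
  step 29: S(S(mul(add(Z, mul(Z, SSZ)), Z)))
  step 30: S(S(mul(mul(Z, SSZ), Z)))
  step 31: S(S(mul(Z, Z)))
  step 32: SSZ

Term B:
  start: add(SSSZ, mul(mul(Z, Z), SSSZ))
  step 1: S(add(SSZ, mul(mul(Z, Z), SSSZ)))
  step 2: S(S(add(SZ, mul(mul(Z, Z), SSSZ))))
  step 3: S(S(S(add(Z, mul(mul(Z, Z), SSSZ)))))
  step 4: S(S(S(mul(mul(Z, Z), SSSZ))))
  step 5: S(S(S(mul(Z, SSSZ))))
  step 6: SSSZ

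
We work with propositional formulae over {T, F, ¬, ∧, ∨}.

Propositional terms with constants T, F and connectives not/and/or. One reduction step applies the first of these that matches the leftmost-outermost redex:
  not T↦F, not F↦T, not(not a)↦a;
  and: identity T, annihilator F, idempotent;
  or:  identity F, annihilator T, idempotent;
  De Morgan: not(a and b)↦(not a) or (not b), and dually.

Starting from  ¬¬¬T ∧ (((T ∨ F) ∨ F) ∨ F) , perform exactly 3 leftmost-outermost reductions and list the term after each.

  start: ¬¬¬T ∧ (((T ∨ F) ∨ F) ∨ F)
  step 1: ¬T ∧ (((T ∨ F) ∨ F) ∨ F)
  step 2: F ∧ (((T ∨ F) ∨ F) ∨ F)
  step 3: F

Answer: after 3 steps: F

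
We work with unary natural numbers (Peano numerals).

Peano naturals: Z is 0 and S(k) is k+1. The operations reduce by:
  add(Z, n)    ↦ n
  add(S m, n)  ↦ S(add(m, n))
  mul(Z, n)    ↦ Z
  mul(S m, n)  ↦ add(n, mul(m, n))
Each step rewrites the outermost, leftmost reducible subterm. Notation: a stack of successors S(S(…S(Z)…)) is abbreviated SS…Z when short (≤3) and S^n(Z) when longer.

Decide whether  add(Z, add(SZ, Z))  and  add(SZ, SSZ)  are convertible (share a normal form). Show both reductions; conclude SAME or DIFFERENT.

Answer: DIFFERENT — A ⇓ SZ, B ⇓ SSSZ

Working:
Term A:
  start: add(Z, add(SZ, Z))
  [1] add(SZ, Z)
  [2] S(add(Z, Z))
  [3] SZ

Term B:
  start: add(SZ, SSZ)
  [1] S(add(Z, SSZ))
  [2] SSSZ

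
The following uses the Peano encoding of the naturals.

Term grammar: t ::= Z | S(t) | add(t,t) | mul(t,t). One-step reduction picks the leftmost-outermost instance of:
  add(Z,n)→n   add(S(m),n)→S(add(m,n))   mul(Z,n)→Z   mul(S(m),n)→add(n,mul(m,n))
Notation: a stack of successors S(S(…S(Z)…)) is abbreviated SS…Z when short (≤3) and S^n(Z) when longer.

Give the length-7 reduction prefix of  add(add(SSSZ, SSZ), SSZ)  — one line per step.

  start: add(add(SSSZ, SSZ), SSZ)
  →1  add(S(add(SSZ, SSZ)), SSZ)
  →2  S(add(add(SSZ, SSZ), SSZ))
  →3  S(add(S(add(SZ, SSZ)), SSZ))
  →4  S(S(add(add(SZ, SSZ), SSZ)))
  →5  S(S(add(S(add(Z, SSZ)), SSZ)))
  →6  S(S(S(add(add(Z, SSZ), SSZ))))
  →7  S(S(S(add(SSZ, SSZ))))

Answer: after 7 steps: S(S(S(add(SSZ, SSZ))))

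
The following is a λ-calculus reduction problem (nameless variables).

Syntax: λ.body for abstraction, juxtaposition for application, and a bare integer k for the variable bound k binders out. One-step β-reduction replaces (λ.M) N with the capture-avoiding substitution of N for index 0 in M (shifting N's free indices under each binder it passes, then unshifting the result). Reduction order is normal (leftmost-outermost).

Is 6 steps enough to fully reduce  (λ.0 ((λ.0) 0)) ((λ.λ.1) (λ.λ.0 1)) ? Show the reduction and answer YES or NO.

Answer: YES — reaches normal form λ.λ.0 1 in 3 ≤ 6 steps

Derivation:
  start: (λ.0 ((λ.0) 0)) ((λ.λ.1) (λ.λ.0 1))
  [1] (λ.λ.1) (λ.λ.0 1) ((λ.0) ((λ.λ.1) (λ.λ.0 1)))
  [2] (λ.λ.λ.0 1) ((λ.0) ((λ.λ.1) (λ.λ.0 1)))
  [3] λ.λ.0 1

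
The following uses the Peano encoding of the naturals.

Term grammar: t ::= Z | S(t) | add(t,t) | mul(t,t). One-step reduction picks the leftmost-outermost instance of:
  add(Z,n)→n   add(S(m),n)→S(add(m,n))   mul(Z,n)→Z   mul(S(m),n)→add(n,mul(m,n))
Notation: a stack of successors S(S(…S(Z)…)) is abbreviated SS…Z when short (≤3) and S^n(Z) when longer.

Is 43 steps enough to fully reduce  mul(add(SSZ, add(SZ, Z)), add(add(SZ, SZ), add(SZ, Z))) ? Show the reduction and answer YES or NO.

  start: mul(add(SSZ, add(SZ, Z)), add(add(SZ, SZ), add(SZ, Z)))
  →1  mul(S(add(SZ, add(SZ, Z))), add(add(SZ, SZ), add(SZ, Z)))
  →2  add(add(add(SZ, SZ), add(SZ, Z)), mul(add(SZ, add(SZ, Z)), add(add(SZ, SZ), add(SZ, Z))))
  →3  add(add(S(add(Z, SZ)), add(SZ, Z)), mul(add(SZ, add(SZ, Z)), add(add(SZ, SZ), add(SZ, Z))))
  →4  add(S(add(add(Z, SZ), add(SZ, Z))), mul(add(SZ, add(SZ, Z)), add(add(SZ, SZ), add(SZ, Z))))
  →5  S(add(add(add(Z, SZ), add(SZ, Z)), mul(add(SZ, add(SZ, Z)), add(add(SZ, SZ), add(SZ, Z)))))
  →6  S(add(add(SZ, add(SZ, Z)), mul(add(SZ, add(SZ, Z)), add(add(SZ, SZ), add(SZ, Z)))))
  →7  S(add(S(add(Z, add(SZ, Z))), mul(add(SZ, add(SZ, Z)), add(add(SZ, SZ), add(SZ, Z)))))
  →8  S(S(add(add(Z, add(SZ, Z)), mul(add(SZ, add(SZ, Z)), add(add(SZ, SZ), add(SZ, Z))))))
  →9  S(S(add(add(SZ, Z), mul(add(SZ, add(SZ, Z)), add(add(SZ, SZ), add(SZ, Z))))))
  →10  S(S(add(S(add(Z, Z)), mul(add(SZ, add(SZ, Z)), add(add(SZ, SZ), add(SZ, Z))))))
  →11  S(S(S(add(add(Z, Z), mul(add(SZ, add(SZ, Z)), add(add(SZ, SZ), add(SZ, Z)))))))
  →12  S(S(S(add(Z, mul(add(SZ, add(SZ, Z)), add(add(SZ, SZ), add(SZ, Z)))))))
  →13  S(S(S(mul(add(SZ, add(SZ, Z)), add(add(SZ, SZ), add(SZ, Z))))))
  →14  S(S(S(mul(S(add(Z, add(SZ, Z))), add(add(SZ, SZ), add(SZ, Z))))))
  →15  S(S(S(add(add(add(SZ, SZ), add(SZ, Z)), mul(add(Z, add(SZ, Z)), add(add(SZ, SZ), add(SZ, Z)))))))
  →16  S(S(S(add(add(S(add(Z, SZ)), add(SZ, Z)), mul(add(Z, add(SZ, Z)), add(add(SZ, SZ), add(SZ, Z)))))))
  →17  S(S(S(add(S(add(add(Z, SZ), add(SZ, Z))), mul(add(Z, add(SZ, Z)), add(add(SZ, SZ), add(SZ, Z)))))))
  →18  S(S(S(S(add(add(add(Z, SZ), add(SZ, Z)), mul(add(Z, add(SZ, Z)), add(add(SZ, SZ), add(SZ, Z))))))))
  →19  S(S(S(S(add(add(SZ, add(SZ, Z)), mul(add(Z, add(SZ, Z)), add(add(SZ, SZ), add(SZ, Z))))))))
  →20  S(S(S(S(add(S(add(Z, add(SZ, Z))), mul(add(Z, add(SZ, Z)), add(add(SZ, SZ), add(SZ, Z))))))))
  →21  S(S(S(S(S(add(add(Z, add(SZ, Z)), mul(add(Z, add(SZ, Z)), add(add(SZ, SZ), add(SZ, Z)))))))))
  →22  S(S(S(S(S(add(add(SZ, Z), mul(add(Z, add(SZ, Z)), add(add(SZ, SZ), add(SZ, Z)))))))))
  →23  S(S(S(S(S(add(S(add(Z, Z)), mul(add(Z, add(SZ, Z)), add(add(SZ, SZ), add(SZ, Z)))))))))
  →24  S(S(S(S(S(S(add(add(Z, Z), mul(add(Z, add(SZ, Z)), add(add(SZ, SZ), add(SZ, Z))))))))))
  →25  S(S(S(S(S(S(add(Z, mul(add(Z, add(SZ, Z)), add(add(SZ, SZ), add(SZ, Z))))))))))
  →26  S(S(S(S(S(S(mul(add(Z, add(SZ, Z)), add(add(SZ, SZ), add(SZ, Z)))))))))
  →27  S(S(S(S(S(S(mul(add(SZ, Z), add(add(SZ, SZ), add(SZ, Z)))))))))
  →28  S(S(S(S(S(S(mul(S(add(Z, Z)), add(add(SZ, SZ), add(SZ, Z)))))))))
  →29  S(S(S(S(S(S(add(add(add(SZ, SZ), add(SZ, Z)), mul(add(Z, Z), add(add(SZ, SZ), add(SZ, Z))))))))))
  →30  S(S(S(S(S(S(add(add(S(add(Z, SZ)), add(SZ, Z)), mul(add(Z, Z), add(add(SZ, SZ), add(SZ, Z))))))))))
  →31  S(S(S(S(S(S(add(S(add(add(Z, SZ), add(SZ, Z))), mul(add(Z, Z), add(add(SZ, SZ), add(SZ, Z))))))))))
  →32  S(S(S(S(S(S(S(add(add(add(Z, SZ), add(SZ, Z)), mul(add(Z, Z), add(add(SZ, SZ), add(SZ, Z)))))))))))
  →33  S(S(S(S(S(S(S(add(add(SZ, add(SZ, Z)), mul(add(Z, Z), add(add(SZ, SZ), add(SZ, Z)))))))))))
  →34  S(S(S(S(S(S(S(add(S(add(Z, add(SZ, Z))), mul(add(Z, Z), add(add(SZ, SZ), add(SZ, Z)))))))))))
  →35  S(S(S(S(S(S(S(S(add(add(Z, add(SZ, Z)), mul(add(Z, Z), add(add(SZ, SZ), add(SZ, Z))))))))))))
  →36  S(S(S(S(S(S(S(S(add(add(SZ, Z), mul(add(Z, Z), add(add(SZ, SZ), add(SZ, Z))))))))))))
  →37  S(S(S(S(S(S(S(S(add(S(add(Z, Z)), mul(add(Z, Z), add(add(SZ, SZ), add(SZ, Z))))))))))))
  →38  S(S(S(S(S(S(S(S(S(add(add(Z, Z), mul(add(Z, Z), add(add(SZ, SZ), add(SZ, Z)))))))))))))
  →39  S(S(S(S(S(S(S(S(S(add(Z, mul(add(Z, Z), add(add(SZ, SZ), add(SZ, Z)))))))))))))
  →40  S(S(S(S(S(S(S(S(S(mul(add(Z, Z), add(add(SZ, SZ), add(SZ, Z))))))))))))
  →41  S(S(S(S(S(S(S(S(S(mul(Z, add(add(SZ, SZ), add(SZ, Z))))))))))))
  →42  S^9(Z)

Answer: YES — reaches normal form S^9(Z) in 42 ≤ 43 steps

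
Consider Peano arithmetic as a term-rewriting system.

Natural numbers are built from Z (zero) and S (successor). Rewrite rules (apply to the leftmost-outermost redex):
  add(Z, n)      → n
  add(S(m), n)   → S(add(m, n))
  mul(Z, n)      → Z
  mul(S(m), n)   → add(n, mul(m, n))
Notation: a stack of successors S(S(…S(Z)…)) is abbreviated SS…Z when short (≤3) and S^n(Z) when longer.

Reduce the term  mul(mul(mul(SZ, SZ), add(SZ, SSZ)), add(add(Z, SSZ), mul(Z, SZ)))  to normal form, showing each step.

Answer: normal form = S^6(Z)  (in 40 steps)

Reduction:
  start: mul(mul(mul(SZ, SZ), add(SZ, SSZ)), add(add(Z, SSZ), mul(Z, SZ)))
  step 1: mul(mul(add(SZ, mul(Z, SZ)), add(SZ, SSZ)), add(add(Z, SSZ), mul(Z, SZ)))
  step 2: mul(mul(S(add(Z, mul(Z, SZ))), add(SZ, SSZ)), add(add(Z, SSZ), mul(Z, SZ)))
  step 3: mul(add(add(SZ, SSZ), mul(add(Z, mul(Z, SZ)), add(SZ, SSZ))), add(add(Z, SSZ), mul(Z, SZ)))
  step 4: mul(add(S(add(Z, SSZ)), mul(add(Z, mul(Z, SZ)), add(SZ, SSZ))), add(add(Z, SSZ), mul(Z, SZ)))
  step 5: mul(S(add(add(Z, SSZ), mul(add(Z, mul(Z, SZ)), add(SZ, SSZ)))), add(add(Z, SSZ), mul(Z, SZ)))
  step 6: add(add(add(Z, SSZ), mul(Z, SZ)), mul(add(add(Z, SSZ), mul(add(Z, mul(Z, SZ)), add(SZ, SSZ))), add(add(Z, SSZ), mul(Z, SZ))))
  step 7: add(add(SSZ, mul(Z, SZ)), mul(add(add(Z, SSZ), mul(add(Z, mul(Z, SZ)), add(SZ, SSZ))), add(add(Z, SSZ), mul(Z, SZ))))
  step 8: add(S(add(SZ, mul(Z, SZ))), mul(add(add(Z, SSZ), mul(add(Z, mul(Z, SZ)), add(SZ, SSZ))), add(add(Z, SSZ), mul(Z, SZ))))
  step 9: S(add(add(SZ, mul(Z, SZ)), mul(add(add(Z, SSZ), mul(add(Z, mul(Z, SZ)), add(SZ, SSZ))), add(add(Z, SSZ), mul(Z, SZ)))))
  step 10: S(add(S(add(Z, mul(Z, SZ))), mul(add(add(Z, SSZ), mul(add(Z, mul(Z, SZ)), add(SZ, SSZ))), add(add(Z, SSZ), mul(Z, SZ)))))
  step 11: S(S(add(add(Z, mul(Z, SZ)), mul(add(add(Z, SSZ), mul(add(Z, mul(Z, SZ)), add(SZ, SSZ))), add(add(Z, SSZ), mul(Z, SZ))))))
  step 12: S(S(add(mul(Z, SZ), mul(add(add(Z, SSZ), mul(add(Z, mul(Z, SZ)), add(SZ, SSZ))), add(add(Z, SSZ), mul(Z, SZ))))))
  step 13: S(S(add(Z, mul(add(add(Z, SSZ), mul(add(Z, mul(Z, SZ)), add(SZ, SSZ))), add(add(Z, SSZ), mul(Z, SZ))))))
  step 14: S(S(mul(add(add(Z, SSZ), mul(add(Z, mul(Z, SZ)), add(SZ, SSZ))), add(add(Z, SSZ), mul(Z, SZ)))))
  step 15: S(S(mul(add(SSZ, mul(add(Z, mul(Z, SZ)), add(SZ, SSZ))), add(add(Z, SSZ), mul(Z, SZ)))))
  step 16: S(S(mul(S(add(SZ, mul(add(Z, mul(Z, SZ)), add(SZ, SSZ)))), add(add(Z, SSZ), mul(Z, SZ)))))
  step 17: S(S(add(add(add(Z, SSZ), mul(Z, SZ)), mul(add(SZ, mul(add(Z, mul(Z, SZ)), add(SZ, SSZ))), add(add(Z, SSZ), mul(Z, SZ))))))
  step 18: S(S(add(add(SSZ, mul(Z, SZ)), mul(add(SZ, mul(add(Z, mul(Z, SZ)), add(SZ, SSZ))), add(add(Z, SSZ), mul(Z, SZ))))))
  step 19: S(S(add(S(add(SZ, mul(Z, SZ))), mul(add(SZ, mul(add(Z, mul(Z, SZ)), add(SZ, SSZ))), add(add(Z, SSZ), mul(Z, SZ))))))
  step 20: S(S(S(add(add(SZ, mul(Z, SZ)), mul(add(SZ, mul(add(Z, mul(Z, SZ)), add(SZ, SSZ))), add(add(Z, SSZ), mul(Z, SZ)))))))
  step 21: S(S(S(add(S(add(Z, mul(Z, SZ))), mul(add(SZ, mul(add(Z, mul(Z, SZ)), add(SZ, SSZ))), add(add(Z, SSZ), mul(Z, SZ)))))))
  step 22: S(S(S(S(add(add(Z, mul(Z, SZ)), mul(add(SZ, mul(add(Z, mul(Z, SZ)), add(SZ, SSZ))), add(add(Z, SSZ), mul(Z, SZ))))))))
  step 23: S(S(S(S(add(mul(Z, SZ), mul(add(SZ, mul(add(Z, mul(Z, SZ)), add(SZ, SSZ))), add(add(Z, SSZ), mul(Z, SZ))))))))
  step 24: S(S(S(S(add(Z, mul(add(SZ, mul(add(Z, mul(Z, SZ)), add(SZ, SSZ))), add(add(Z, SSZ), mul(Z, SZ))))))))
  step 25: S(S(S(S(mul(add(SZ, mul(add(Z, mul(Z, SZ)), add(SZ, SSZ))), add(add(Z, SSZ), mul(Z, SZ)))))))
  step 26: S(S(S(S(mul(S(add(Z, mul(add(Z, mul(Z, SZ)), add(SZ, SSZ)))), add(add(Z, SSZ), mul(Z, SZ)))))))
  step 27: S(S(S(S(add(add(add(Z, SSZ), mul(Z, SZ)), mul(add(Z, mul(add(Z, mul(Z, SZ)), add(SZ, SSZ))), add(add(Z, SSZ), mul(Z, SZ))))))))
  step 28: S(S(S(S(add(add(SSZ, mul(Z, SZ)), mul(add(Z, mul(add(Z, mul(Z, SZ)), add(SZ, SSZ))), add(add(Z, SSZ), mul(Z, SZ))))))))
  step 29: S(S(S(S(add(S(add(SZ, mul(Z, SZ))), mul(add(Z, mul(add(Z, mul(Z, SZ)), add(SZ, SSZ))), add(add(Z, SSZ), mul(Z, SZ))))))))
  step 30: S(S(S(S(S(add(add(SZ, mul(Z, SZ)), mul(add(Z, mul(add(Z, mul(Z, SZ)), add(SZ, SSZ))), add(add(Z, SSZ), mul(Z, SZ)))))))))
  step 31: S(S(S(S(S(add(S(add(Z, mul(Z, SZ))), mul(add(Z, mul(add(Z, mul(Z, SZ)), add(SZ, SSZ))), add(add(Z, SSZ), mul(Z, SZ)))))))))
  step 32: S(S(S(S(S(S(add(add(Z, mul(Z, SZ)), mul(add(Z, mul(add(Z, mul(Z, SZ)), add(SZ, SSZ))), add(add(Z, SSZ), mul(Z, SZ))))))))))
  step 33: S(S(S(S(S(S(add(mul(Z, SZ), mul(add(Z, mul(add(Z, mul(Z, SZ)), add(SZ, SSZ))), add(add(Z, SSZ), mul(Z, SZ))))))))))
  step 34: S(S(S(S(S(S(add(Z, mul(add(Z, mul(add(Z, mul(Z, SZ)), add(SZ, SSZ))), add(add(Z, SSZ), mul(Z, SZ))))))))))
  step 35: S(S(S(S(S(S(mul(add(Z, mul(add(Z, mul(Z, SZ)), add(SZ, SSZ))), add(add(Z, SSZ), mul(Z, SZ)))))))))
  step 36: S(S(S(S(S(S(mul(mul(add(Z, mul(Z, SZ)), add(SZ, SSZ)), add(add(Z, SSZ), mul(Z, SZ)))))))))
  step 37: S(S(S(S(S(S(mul(mul(mul(Z, SZ), add(SZ, SSZ)), add(add(Z, SSZ), mul(Z, SZ)))))))))
  step 38: S(S(S(S(S(S(mul(mul(Z, add(SZ, SSZ)), add(add(Z, SSZ), mul(Z, SZ)))))))))
  step 39: S(S(S(S(S(S(mul(Z, add(add(Z, SSZ), mul(Z, SZ)))))))))
  step 40: S^6(Z)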